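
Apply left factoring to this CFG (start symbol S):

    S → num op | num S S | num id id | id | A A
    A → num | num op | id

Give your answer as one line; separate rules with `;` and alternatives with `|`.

S has alternatives sharing prefix 'num': factor to S → num S' with S' → op | S S | id id.
A has alternatives sharing prefix 'num': factor to A → num A' with A' → ε | op.

S → id | A A | num S'; A → id | num A'; S' → op | S S | id id; A' → ε | op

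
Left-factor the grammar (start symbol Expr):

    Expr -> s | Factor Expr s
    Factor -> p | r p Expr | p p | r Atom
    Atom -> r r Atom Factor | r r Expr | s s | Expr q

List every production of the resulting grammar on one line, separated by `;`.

Factor has alternatives sharing prefix 'p': factor to Factor → p Factor1 with Factor1 → ε | p.
Factor has alternatives sharing prefix 'r': factor to Factor → r Factor2 with Factor2 → p Expr | Atom.
Atom has alternatives sharing prefix 'r r': factor to Atom → r r Atom1 with Atom1 → Atom Factor | Expr.

Expr -> s | Factor Expr s; Factor -> p Factor1 | r Factor2; Atom -> s s | Expr q | r r Atom1; Factor1 -> ε | p; Factor2 -> p Expr | Atom; Atom1 -> Atom Factor | Expr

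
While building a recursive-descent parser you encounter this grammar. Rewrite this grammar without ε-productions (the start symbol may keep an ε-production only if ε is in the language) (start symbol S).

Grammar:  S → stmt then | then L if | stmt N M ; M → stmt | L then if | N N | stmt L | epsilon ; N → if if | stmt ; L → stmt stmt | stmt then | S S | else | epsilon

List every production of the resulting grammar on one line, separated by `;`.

S → stmt then | then L if | then if | stmt N M | stmt N; M → stmt | L then if | then if | N N | stmt L; N → if if | stmt; L → stmt stmt | stmt then | S S | else

The nullable symbols are {L, M}.
ε ∉ L(G), so no ε-production is kept.
Add the nullable-subset variants: S → then L if gives then L if | then if. S → stmt N M gives stmt N M | stmt N. M → L then if gives L then if | then if.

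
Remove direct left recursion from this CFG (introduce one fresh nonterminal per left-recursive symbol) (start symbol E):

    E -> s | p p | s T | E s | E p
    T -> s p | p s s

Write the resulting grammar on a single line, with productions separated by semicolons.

E -> s E' | p p E' | s T E'; T -> s p | p s s; E' -> s E' | p E' | epsilon

E is directly left-recursive.
For E: α = {s, p}, β = {s, p p, s T}. Rewrite as E → β E' and E' → α E' | ε.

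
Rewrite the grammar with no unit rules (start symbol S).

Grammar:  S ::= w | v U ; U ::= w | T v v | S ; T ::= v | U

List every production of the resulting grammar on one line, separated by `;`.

S ::= w | v U; U ::= w | T v v | v U; T ::= w | T v v | v U | v

Unit pairs: T ⇒* {S, U}; U ⇒* {S}.
Replace each nonterminal's rules with the union of the non-unit rules of every nonterminal it unit-derives.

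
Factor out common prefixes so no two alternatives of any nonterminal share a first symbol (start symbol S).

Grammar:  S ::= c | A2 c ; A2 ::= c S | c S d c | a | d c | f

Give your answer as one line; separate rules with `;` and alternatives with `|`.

S ::= c | A2 c; A2 ::= a | d c | f | c S A2'; A2' ::= ε | d c

A2 has alternatives sharing prefix 'c S': factor to A2 → c S A2' with A2' → ε | d c.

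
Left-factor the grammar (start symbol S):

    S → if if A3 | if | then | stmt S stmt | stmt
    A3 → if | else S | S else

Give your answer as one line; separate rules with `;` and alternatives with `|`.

S has alternatives sharing prefix 'if': factor to S → if S' with S' → if A3 | ε.
S has alternatives sharing prefix 'stmt': factor to S → stmt S'' with S'' → S stmt | ε.

S → then | if S' | stmt S''; A3 → if | else S | S else; S' → if A3 | ε; S'' → S stmt | ε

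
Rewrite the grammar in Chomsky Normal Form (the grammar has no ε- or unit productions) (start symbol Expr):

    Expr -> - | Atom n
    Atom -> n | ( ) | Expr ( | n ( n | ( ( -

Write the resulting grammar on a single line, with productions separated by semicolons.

Introduce a nonterminal for each terminal appearing in a rule of length ≥ 2: X1 → n, X2 → (, X3 → ), X4 → -.
Binarize each right-hand side of length ≥ 3 by chaining fresh nonterminals (Y1, Y2, …): affected rules were Atom → X1 X2 X1; Atom → X2 X2 X4.

Expr -> - | Atom X1; Atom -> n | X2 X3 | Expr X2 | X1 Y1 | X2 Y2; X1 -> n; X2 -> (; X3 -> ); X4 -> -; Y1 -> X2 X1; Y2 -> X2 X4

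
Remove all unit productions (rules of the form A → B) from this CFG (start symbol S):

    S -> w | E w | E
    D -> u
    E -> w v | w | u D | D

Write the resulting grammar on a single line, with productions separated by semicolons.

Unit pairs: E ⇒* {D}; S ⇒* {D, E}.
For each unit pair (A, B), copy every non-unit production of B to A, then drop all unit productions.

S -> w v | w | u D | u | E w; D -> u; E -> w v | w | u D | u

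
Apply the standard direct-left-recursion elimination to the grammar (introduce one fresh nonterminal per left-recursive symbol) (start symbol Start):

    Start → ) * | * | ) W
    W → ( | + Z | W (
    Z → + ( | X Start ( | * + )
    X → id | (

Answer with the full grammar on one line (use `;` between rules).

Left recursion appears on W.
For W: α = {(}, β = {(, + Z}. Rewrite as W → β W1 and W1 → α W1 | ε.

Start → ) * | * | ) W; W → ( W1 | + Z W1; Z → + ( | X Start ( | * + ); X → id | (; W1 → ( W1 | ε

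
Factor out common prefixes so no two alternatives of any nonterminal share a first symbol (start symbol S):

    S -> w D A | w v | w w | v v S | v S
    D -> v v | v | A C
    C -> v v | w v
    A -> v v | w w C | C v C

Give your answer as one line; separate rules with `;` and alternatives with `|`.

S has alternatives sharing prefix 'w': factor to S → w S' with S' → D A | v | w.
S has alternatives sharing prefix 'v': factor to S → v S'' with S'' → v S | S.
D has alternatives sharing prefix 'v': factor to D → v D' with D' → v | ε.

S -> w S' | v S''; D -> A C | v D'; C -> v v | w v; A -> v v | w w C | C v C; S' -> D A | v | w; S'' -> v S | S; D' -> v | epsilon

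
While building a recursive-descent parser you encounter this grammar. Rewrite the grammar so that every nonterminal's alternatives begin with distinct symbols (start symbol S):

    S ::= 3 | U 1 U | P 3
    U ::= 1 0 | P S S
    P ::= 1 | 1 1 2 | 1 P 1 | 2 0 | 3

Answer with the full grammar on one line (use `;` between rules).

S ::= 3 | U 1 U | P 3; U ::= 1 0 | P S S; P ::= 2 0 | 3 | 1 P'; P' ::= eps | 1 2 | P 1

P has alternatives sharing prefix '1': factor to P → 1 P' with P' → ε | 1 2 | P 1.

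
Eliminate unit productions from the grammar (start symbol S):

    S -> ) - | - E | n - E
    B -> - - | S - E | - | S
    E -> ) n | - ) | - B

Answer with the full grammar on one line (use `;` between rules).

Unit pairs: B ⇒* {S}.
Replace each nonterminal's rules with the union of the non-unit rules of every nonterminal it unit-derives.

S -> ) - | - E | n - E; B -> - - | S - E | - | ) - | - E | n - E; E -> ) n | - ) | - B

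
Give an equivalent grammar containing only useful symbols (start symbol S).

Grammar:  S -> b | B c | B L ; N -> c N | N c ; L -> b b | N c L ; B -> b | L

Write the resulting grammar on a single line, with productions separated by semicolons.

S -> b | B c | B L; L -> b b; B -> b | L

Generating nonterminals: {B, L, S}.
Reachable from S after that: {B, L, S}.
Removed useless symbols: {N} and every production mentioning them.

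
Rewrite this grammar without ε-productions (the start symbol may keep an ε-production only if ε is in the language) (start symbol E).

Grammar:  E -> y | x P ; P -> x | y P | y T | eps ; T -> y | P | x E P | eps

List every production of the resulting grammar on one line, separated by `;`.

E -> y | x P | x; P -> x | y P | y | y T; T -> y | P | x E P | x E

The nullable symbols are {P, T}.
ε ∉ L(G), so no ε-production is kept.
Expand every rule over subsets of its nullable positions: E → x P gives x P | x. P → y P gives y P | y. T → x E P gives x E P | x E.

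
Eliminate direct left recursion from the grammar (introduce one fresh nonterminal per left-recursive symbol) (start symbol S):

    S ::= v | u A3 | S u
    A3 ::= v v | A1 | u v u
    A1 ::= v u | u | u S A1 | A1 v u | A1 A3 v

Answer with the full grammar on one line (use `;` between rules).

S ::= v S' | u A3 S'; A3 ::= v v | A1 | u v u; A1 ::= v u A1' | u A1' | u S A1 A1'; S' ::= u S' | ε; A1' ::= v u A1' | A3 v A1' | ε

Left recursion appears on S, A1.
For S: α = {u}, β = {v, u A3}. Rewrite as S → β S' and S' → α S' | ε.
For A1: α = {v u, A3 v}, β = {v u, u, u S A1}. Rewrite as A1 → β A1' and A1' → α A1' | ε.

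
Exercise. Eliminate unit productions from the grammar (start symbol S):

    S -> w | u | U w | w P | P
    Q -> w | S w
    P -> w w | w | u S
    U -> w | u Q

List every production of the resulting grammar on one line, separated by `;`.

S -> w | u | U w | w P | w w | u S; Q -> w | S w; P -> w w | w | u S; U -> w | u Q

Unit pairs: S ⇒* {P}.
For every A with A ⇒* B via unit rules, add B's non-unit alternatives to A; then delete every rule of the form X → Y.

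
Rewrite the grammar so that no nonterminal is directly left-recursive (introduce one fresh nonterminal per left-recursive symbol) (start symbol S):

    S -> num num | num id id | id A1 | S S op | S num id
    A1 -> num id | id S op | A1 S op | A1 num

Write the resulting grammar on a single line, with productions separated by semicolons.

S, A1 are directly left-recursive.
For S: α = {S op, num id}, β = {num num, num id id, id A1}. Rewrite as S → β S' and S' → α S' | ε.
For A1: α = {S op, num}, β = {num id, id S op}. Rewrite as A1 → β A1' and A1' → α A1' | ε.

S -> num num S' | num id id S' | id A1 S'; A1 -> num id A1' | id S op A1'; S' -> S op S' | num id S' | ε; A1' -> S op A1' | num A1' | ε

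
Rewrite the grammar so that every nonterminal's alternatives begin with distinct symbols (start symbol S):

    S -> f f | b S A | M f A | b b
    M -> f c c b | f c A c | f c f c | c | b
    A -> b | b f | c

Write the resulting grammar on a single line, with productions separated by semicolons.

S has alternatives sharing prefix 'b': factor to S → b S' with S' → S A | b.
M has alternatives sharing prefix 'f c': factor to M → f c M' with M' → c b | A c | f c.
A has alternatives sharing prefix 'b': factor to A → b A' with A' → ε | f.

S -> f f | M f A | b S'; M -> c | b | f c M'; A -> c | b A'; S' -> S A | b; M' -> c b | A c | f c; A' -> eps | f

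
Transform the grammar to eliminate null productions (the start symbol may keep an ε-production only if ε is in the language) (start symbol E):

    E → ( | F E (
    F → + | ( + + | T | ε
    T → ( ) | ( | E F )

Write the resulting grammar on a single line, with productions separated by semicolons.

E → ( | F E ( | E (; F → + | ( + + | T; T → ( ) | ( | E F ) | E )

Nullable set = {F}.
ε ∉ L(G), so no ε-production is kept.
Add the nullable-subset variants: E → F E ( gives F E ( | E (. T → E F ) gives E F ) | E ).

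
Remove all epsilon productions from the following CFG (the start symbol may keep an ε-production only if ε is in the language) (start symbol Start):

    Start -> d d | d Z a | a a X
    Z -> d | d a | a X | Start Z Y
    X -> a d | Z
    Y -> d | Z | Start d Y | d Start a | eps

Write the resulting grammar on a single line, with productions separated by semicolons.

The nullable symbols are {Y}.
ε ∉ L(G), so no ε-production is kept.
Add the nullable-subset variants: Z → Start Z Y gives Start Z Y | Start Z. Y → Start d Y gives Start d Y | Start d.

Start -> d d | d Z a | a a X; Z -> d | d a | a X | Start Z Y | Start Z; X -> a d | Z; Y -> d | Z | Start d Y | Start d | d Start a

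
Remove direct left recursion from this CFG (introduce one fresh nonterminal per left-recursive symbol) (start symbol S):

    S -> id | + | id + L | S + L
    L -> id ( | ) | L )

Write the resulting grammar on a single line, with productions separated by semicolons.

Directly left-recursive nonterminals: S, L.
For S: α = {+ L}, β = {id, +, id + L}. Rewrite as S → β S' and S' → α S' | ε.
For L: α = {)}, β = {id (, )}. Rewrite as L → β L' and L' → α L' | ε.

S -> id S' | + S' | id + L S'; L -> id ( L' | ) L'; S' -> + L S' | ε; L' -> ) L' | ε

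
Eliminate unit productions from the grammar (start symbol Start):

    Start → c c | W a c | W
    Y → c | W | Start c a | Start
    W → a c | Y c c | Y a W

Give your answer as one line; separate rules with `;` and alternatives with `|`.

Start → c c | W a c | a c | Y c c | Y a W; Y → c c | W a c | a c | Y c c | Y a W | c | Start c a; W → a c | Y c c | Y a W

Unit pairs: Start ⇒* {W}; Y ⇒* {Start, W}.
Replace each nonterminal's rules with the union of the non-unit rules of every nonterminal it unit-derives.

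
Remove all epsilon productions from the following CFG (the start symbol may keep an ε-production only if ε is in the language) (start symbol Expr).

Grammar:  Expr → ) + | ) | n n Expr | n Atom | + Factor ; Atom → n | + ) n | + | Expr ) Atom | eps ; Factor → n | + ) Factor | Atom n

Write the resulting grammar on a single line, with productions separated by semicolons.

Nullable set = {Atom}.
ε ∉ L(G), so no ε-production is kept.
Add the nullable-subset variants: Expr → n Atom gives n Atom | n. Atom → Expr ) Atom gives Expr ) Atom | Expr ).

Expr → ) + | ) | n n Expr | n Atom | n | + Factor; Atom → n | + ) n | + | Expr ) Atom | Expr ); Factor → n | + ) Factor | Atom n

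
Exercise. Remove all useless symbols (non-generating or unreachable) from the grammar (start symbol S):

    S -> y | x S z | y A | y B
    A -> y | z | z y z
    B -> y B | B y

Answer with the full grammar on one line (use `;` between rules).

S -> y | x S z | y A; A -> y | z | z y z

Generating nonterminals: {A, S}.
Reachable from S after that: {A, S}.
Removed useless symbols: {B} and every production mentioning them.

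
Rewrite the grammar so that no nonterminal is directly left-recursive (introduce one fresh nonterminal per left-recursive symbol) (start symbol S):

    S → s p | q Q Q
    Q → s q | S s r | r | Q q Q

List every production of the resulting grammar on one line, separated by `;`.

Directly left-recursive nonterminal: Q.
For Q: α = {q Q}, β = {s q, S s r, r}. Rewrite as Q → β Q' and Q' → α Q' | ε.

S → s p | q Q Q; Q → s q Q' | S s r Q' | r Q'; Q' → q Q Q' | ε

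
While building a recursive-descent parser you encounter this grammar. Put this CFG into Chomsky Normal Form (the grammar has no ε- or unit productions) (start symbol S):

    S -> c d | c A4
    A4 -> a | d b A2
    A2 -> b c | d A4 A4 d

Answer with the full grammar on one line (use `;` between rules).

Introduce a nonterminal for each terminal appearing in a rule of length ≥ 2: X1 → c, X2 → d, X3 → b.
Binarize each right-hand side of length ≥ 3 by chaining fresh nonterminals (Y1, Y2, …): affected rules were A4 → X2 X3 A2; A2 → X2 A4 A4 X2.

S -> X1 X2 | X1 A4; A4 -> a | X2 Y1; A2 -> X3 X1 | X2 Y2; X1 -> c; X2 -> d; X3 -> b; Y1 -> X3 A2; Y2 -> A4 Y3; Y3 -> A4 X2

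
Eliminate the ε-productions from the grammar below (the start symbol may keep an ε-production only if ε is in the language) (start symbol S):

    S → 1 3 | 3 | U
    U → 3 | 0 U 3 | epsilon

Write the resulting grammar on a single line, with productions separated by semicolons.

Nullable nonterminals: {S, U}.
ε ∈ L(G) since S is nullable, so keep S → ε.
Add the nullable-subset variants: U → 0 U 3 gives 0 U 3 | 0 3.

S → 1 3 | 3 | U | epsilon; U → 3 | 0 U 3 | 0 3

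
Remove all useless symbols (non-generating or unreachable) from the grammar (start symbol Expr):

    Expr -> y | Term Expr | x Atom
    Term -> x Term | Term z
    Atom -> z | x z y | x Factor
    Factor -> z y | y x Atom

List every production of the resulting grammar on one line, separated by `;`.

Expr -> y | x Atom; Atom -> z | x z y | x Factor; Factor -> z y | y x Atom

Generating nonterminals: {Atom, Expr, Factor}.
Reachable from Expr after that: {Atom, Expr, Factor}.
Removed useless symbols: {Term} and every production mentioning them.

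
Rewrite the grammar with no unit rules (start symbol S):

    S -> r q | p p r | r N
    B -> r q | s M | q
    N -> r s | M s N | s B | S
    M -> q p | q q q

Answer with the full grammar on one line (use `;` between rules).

S -> r q | p p r | r N; B -> r q | s M | q; N -> r q | p p r | r N | r s | M s N | s B; M -> q p | q q q

Unit pairs: N ⇒* {S}.
For every A with A ⇒* B via unit rules, add B's non-unit alternatives to A; then delete every rule of the form X → Y.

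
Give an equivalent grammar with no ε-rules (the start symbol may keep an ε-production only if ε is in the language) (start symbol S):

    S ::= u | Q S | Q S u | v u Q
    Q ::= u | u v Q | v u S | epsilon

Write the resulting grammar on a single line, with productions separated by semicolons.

S ::= u | Q S | Q S u | S u | v u Q | v u; Q ::= u | u v Q | u v | v u S

Nullable nonterminals: {Q}.
ε ∉ L(G), so no ε-production is kept.
Add the nullable-subset variants: S → Q S u gives Q S u | S u. S → v u Q gives v u Q | v u. Q → u v Q gives u v Q | u v.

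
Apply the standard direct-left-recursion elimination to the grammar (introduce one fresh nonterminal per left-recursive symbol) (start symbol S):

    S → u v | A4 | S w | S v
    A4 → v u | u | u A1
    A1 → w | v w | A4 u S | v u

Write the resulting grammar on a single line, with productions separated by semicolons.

Directly left-recursive nonterminal: S.
For S: α = {w, v}, β = {u v, A4}. Rewrite as S → β S' and S' → α S' | ε.

S → u v S' | A4 S'; A4 → v u | u | u A1; A1 → w | v w | A4 u S | v u; S' → w S' | v S' | ε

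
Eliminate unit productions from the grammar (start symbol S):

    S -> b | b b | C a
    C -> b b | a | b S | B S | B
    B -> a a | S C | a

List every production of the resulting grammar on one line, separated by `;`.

Unit pairs: C ⇒* {B}.
Replace each nonterminal's rules with the union of the non-unit rules of every nonterminal it unit-derives.

S -> b | b b | C a; C -> a a | S C | a | b b | b S | B S; B -> a a | S C | a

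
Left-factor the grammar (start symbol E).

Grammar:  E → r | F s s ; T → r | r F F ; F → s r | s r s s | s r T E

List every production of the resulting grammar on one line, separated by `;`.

E → r | F s s; T → r T'; F → s r F'; T' → ε | F F; F' → ε | s s | T E

T has alternatives sharing prefix 'r': factor to T → r T' with T' → ε | F F.
F has alternatives sharing prefix 's r': factor to F → s r F' with F' → ε | s s | T E.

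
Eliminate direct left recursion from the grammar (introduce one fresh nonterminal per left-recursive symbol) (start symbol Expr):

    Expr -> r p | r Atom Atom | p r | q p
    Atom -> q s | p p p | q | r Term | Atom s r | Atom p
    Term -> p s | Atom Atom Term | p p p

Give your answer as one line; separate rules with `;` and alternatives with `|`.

Expr -> r p | r Atom Atom | p r | q p; Atom -> q s Atom1 | p p p Atom1 | q Atom1 | r Term Atom1; Term -> p s | Atom Atom Term | p p p; Atom1 -> s r Atom1 | p Atom1 | ε

Directly left-recursive nonterminal: Atom.
For Atom: α = {s r, p}, β = {q s, p p p, q, r Term}. Rewrite as Atom → β Atom1 and Atom1 → α Atom1 | ε.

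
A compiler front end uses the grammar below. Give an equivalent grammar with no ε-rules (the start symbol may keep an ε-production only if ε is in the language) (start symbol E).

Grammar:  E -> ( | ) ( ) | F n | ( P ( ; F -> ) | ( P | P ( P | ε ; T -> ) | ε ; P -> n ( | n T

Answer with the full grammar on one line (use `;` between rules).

E -> ( | ) ( ) | F n | n | ( P (; F -> ) | ( P | P ( P; T -> ); P -> n ( | n T | n

Nullable nonterminals: {F, T}.
ε ∉ L(G), so no ε-production is kept.
For each production, add variants omitting each subset of nullable occurrences: E → F n gives F n | n. P → n T gives n T | n.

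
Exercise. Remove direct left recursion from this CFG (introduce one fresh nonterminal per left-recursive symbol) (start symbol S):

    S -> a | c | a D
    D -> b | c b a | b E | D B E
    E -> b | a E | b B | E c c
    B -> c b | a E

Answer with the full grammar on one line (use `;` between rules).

Left recursion appears on D, E.
For D: α = {B E}, β = {b, c b a, b E}. Rewrite as D → β D' and D' → α D' | ε.
For E: α = {c c}, β = {b, a E, b B}. Rewrite as E → β E' and E' → α E' | ε.

S -> a | c | a D; D -> b D' | c b a D' | b E D'; E -> b E' | a E E' | b B E'; B -> c b | a E; D' -> B E D' | ε; E' -> c c E' | ε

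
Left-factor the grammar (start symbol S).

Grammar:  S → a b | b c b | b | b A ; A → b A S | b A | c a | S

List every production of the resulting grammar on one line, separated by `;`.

S has alternatives sharing prefix 'b': factor to S → b S' with S' → c b | ε | A.
A has alternatives sharing prefix 'b A': factor to A → b A A' with A' → S | ε.

S → a b | b S'; A → c a | S | b A A'; S' → c b | ε | A; A' → S | ε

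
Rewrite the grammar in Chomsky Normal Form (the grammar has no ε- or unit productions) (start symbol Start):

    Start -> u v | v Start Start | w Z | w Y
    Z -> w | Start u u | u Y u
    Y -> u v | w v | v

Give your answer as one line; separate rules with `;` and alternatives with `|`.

Introduce a nonterminal for each terminal appearing in a rule of length ≥ 2: X1 → u, X2 → v, X3 → w.
Binarize each right-hand side of length ≥ 3 by chaining fresh nonterminals (Y1, Y2, …): affected rules were Start → X2 Start Start; Z → Start X1 X1; Z → X1 Y X1.

Start -> X1 X2 | X2 Y1 | X3 Z | X3 Y; Z -> w | Start Y2 | X1 Y3; Y -> X1 X2 | X3 X2 | v; X1 -> u; X2 -> v; X3 -> w; Y1 -> Start Start; Y2 -> X1 X1; Y3 -> Y X1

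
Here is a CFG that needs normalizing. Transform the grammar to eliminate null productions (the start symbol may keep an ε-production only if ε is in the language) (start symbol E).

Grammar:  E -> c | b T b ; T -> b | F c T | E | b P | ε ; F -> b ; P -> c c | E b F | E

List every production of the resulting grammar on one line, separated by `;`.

Nullable set = {T}.
ε ∉ L(G), so no ε-production is kept.
Add the nullable-subset variants: E → b T b gives b T b | b b. T → F c T gives F c T | F c.

E -> c | b T b | b b; T -> b | F c T | F c | E | b P; F -> b; P -> c c | E b F | E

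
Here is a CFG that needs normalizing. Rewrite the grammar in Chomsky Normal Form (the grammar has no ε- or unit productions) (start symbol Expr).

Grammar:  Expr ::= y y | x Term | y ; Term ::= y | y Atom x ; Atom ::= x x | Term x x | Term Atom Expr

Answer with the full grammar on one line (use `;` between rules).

Expr ::= X1 X1 | X2 Term | y; Term ::= y | X1 Y1; Atom ::= X2 X2 | Term Y2 | Term Y3; X1 ::= y; X2 ::= x; Y1 ::= Atom X2; Y2 ::= X2 X2; Y3 ::= Atom Expr

Introduce a nonterminal for each terminal appearing in a rule of length ≥ 2: X1 → y, X2 → x.
Binarize each right-hand side of length ≥ 3 by chaining fresh nonterminals (Y1, Y2, …): affected rules were Term → X1 Atom X2; Atom → Term X2 X2; Atom → Term Atom Expr.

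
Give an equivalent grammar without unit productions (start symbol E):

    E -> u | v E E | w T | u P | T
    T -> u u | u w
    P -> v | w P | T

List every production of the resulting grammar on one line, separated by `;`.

E -> u | v E E | w T | u P | u u | u w; T -> u u | u w; P -> v | w P | u u | u w

Unit pairs: E ⇒* {T}; P ⇒* {T}.
For every A with A ⇒* B via unit rules, add B's non-unit alternatives to A; then delete every rule of the form X → Y.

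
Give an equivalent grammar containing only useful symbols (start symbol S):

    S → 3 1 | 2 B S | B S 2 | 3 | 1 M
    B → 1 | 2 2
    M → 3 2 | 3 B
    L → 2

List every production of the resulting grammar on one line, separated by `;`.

S → 3 1 | 2 B S | B S 2 | 3 | 1 M; B → 1 | 2 2; M → 3 2 | 3 B

Generating nonterminals: {B, L, M, S}.
Reachable from S after that: {B, M, S}.
Removed useless symbols: {L} and every production mentioning them.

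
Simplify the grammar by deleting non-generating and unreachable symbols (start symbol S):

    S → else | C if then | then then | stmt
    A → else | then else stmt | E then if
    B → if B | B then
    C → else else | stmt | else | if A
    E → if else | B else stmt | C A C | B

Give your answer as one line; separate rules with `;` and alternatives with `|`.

S → else | C if then | then then | stmt; A → else | then else stmt | E then if; C → else else | stmt | else | if A; E → if else | C A C

Generating nonterminals: {A, C, E, S}.
Reachable from S after that: {A, C, E, S}.
Removed useless symbols: {B} and every production mentioning them.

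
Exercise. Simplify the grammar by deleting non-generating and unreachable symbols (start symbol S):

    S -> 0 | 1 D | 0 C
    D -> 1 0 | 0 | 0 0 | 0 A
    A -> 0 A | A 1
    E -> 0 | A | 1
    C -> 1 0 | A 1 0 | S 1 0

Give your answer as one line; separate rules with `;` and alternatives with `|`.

S -> 0 | 1 D | 0 C; D -> 1 0 | 0 | 0 0; C -> 1 0 | S 1 0

Generating nonterminals: {C, D, E, S}.
Reachable from S after that: {C, D, S}.
Removed useless symbols: {A, E} and every production mentioning them.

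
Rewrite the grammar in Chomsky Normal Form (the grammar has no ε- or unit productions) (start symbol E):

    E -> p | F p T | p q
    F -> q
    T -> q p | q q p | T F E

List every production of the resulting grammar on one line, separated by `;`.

E -> p | F Y1 | X1 X2; F -> q; T -> X2 X1 | X2 Y2 | T Y3; X1 -> p; X2 -> q; Y1 -> X1 T; Y2 -> X2 X1; Y3 -> F E

Introduce a nonterminal for each terminal appearing in a rule of length ≥ 2: X1 → p, X2 → q.
Binarize each right-hand side of length ≥ 3 by chaining fresh nonterminals (Y1, Y2, …): affected rules were E → F X1 T; T → X2 X2 X1; T → T F E.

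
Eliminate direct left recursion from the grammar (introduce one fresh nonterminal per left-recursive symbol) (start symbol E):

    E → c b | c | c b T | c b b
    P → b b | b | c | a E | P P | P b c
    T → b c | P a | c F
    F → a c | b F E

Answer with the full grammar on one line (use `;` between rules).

E → c b | c | c b T | c b b; P → b b P' | b P' | c P' | a E P'; T → b c | P a | c F; F → a c | b F E; P' → P P' | b c P' | ε

Left recursion appears on P.
For P: α = {P, b c}, β = {b b, b, c, a E}. Rewrite as P → β P' and P' → α P' | ε.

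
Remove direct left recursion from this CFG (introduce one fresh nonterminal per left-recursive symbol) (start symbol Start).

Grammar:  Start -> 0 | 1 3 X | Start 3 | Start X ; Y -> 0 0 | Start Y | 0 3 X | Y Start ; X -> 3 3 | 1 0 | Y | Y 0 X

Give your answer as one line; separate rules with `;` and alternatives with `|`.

Start -> 0 Start1 | 1 3 X Start1; Y -> 0 0 Y1 | Start Y Y1 | 0 3 X Y1; X -> 3 3 | 1 0 | Y | Y 0 X; Start1 -> 3 Start1 | X Start1 | eps; Y1 -> Start Y1 | eps

Left recursion appears on Start, Y.
For Start: α = {3, X}, β = {0, 1 3 X}. Rewrite as Start → β Start1 and Start1 → α Start1 | ε.
For Y: α = {Start}, β = {0 0, Start Y, 0 3 X}. Rewrite as Y → β Y1 and Y1 → α Y1 | ε.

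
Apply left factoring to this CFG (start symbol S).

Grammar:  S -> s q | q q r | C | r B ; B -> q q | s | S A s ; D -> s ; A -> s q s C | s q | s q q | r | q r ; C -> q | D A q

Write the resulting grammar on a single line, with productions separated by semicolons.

S -> s q | q q r | C | r B; B -> q q | s | S A s; D -> s; A -> r | q r | s q A'; C -> q | D A q; A' -> s C | ε | q

A has alternatives sharing prefix 's q': factor to A → s q A' with A' → s C | ε | q.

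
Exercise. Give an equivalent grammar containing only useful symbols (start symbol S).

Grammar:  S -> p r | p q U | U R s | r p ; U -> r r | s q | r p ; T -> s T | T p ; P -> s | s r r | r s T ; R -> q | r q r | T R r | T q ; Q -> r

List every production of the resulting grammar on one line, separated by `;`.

S -> p r | p q U | U R s | r p; U -> r r | s q | r p; R -> q | r q r

Generating nonterminals: {P, Q, R, S, U}.
Reachable from S after that: {R, S, U}.
Removed useless symbols: {P, Q, T} and every production mentioning them.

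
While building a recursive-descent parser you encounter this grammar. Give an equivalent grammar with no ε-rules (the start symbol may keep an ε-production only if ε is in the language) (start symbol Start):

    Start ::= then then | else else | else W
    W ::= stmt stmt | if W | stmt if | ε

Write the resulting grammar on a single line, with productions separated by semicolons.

Start ::= then then | else else | else W | else; W ::= stmt stmt | if W | if | stmt if

Nullable set = {W}.
ε ∉ L(G), so no ε-production is kept.
For each production, add variants omitting each subset of nullable occurrences: Start → else W gives else W | else. W → if W gives if W | if.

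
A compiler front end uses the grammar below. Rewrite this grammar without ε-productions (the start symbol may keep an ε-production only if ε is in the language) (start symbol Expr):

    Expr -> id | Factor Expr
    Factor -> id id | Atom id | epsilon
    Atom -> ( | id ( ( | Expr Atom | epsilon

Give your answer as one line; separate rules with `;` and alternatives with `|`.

Expr -> id | Factor Expr; Factor -> id id | Atom id | id; Atom -> ( | id ( ( | Expr Atom | Expr

Nullable nonterminals: {Atom, Factor}.
ε ∉ L(G), so no ε-production is kept.
Expand every rule over subsets of its nullable positions: Factor → Atom id gives Atom id | id. Atom → Expr Atom gives Expr Atom | Expr.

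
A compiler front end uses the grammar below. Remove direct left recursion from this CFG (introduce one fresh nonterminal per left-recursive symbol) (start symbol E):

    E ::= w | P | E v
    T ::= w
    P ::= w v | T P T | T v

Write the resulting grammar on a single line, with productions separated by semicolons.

E ::= w E' | P E'; T ::= w; P ::= w v | T P T | T v; E' ::= v E' | eps

Directly left-recursive nonterminal: E.
For E: α = {v}, β = {w, P}. Rewrite as E → β E' and E' → α E' | ε.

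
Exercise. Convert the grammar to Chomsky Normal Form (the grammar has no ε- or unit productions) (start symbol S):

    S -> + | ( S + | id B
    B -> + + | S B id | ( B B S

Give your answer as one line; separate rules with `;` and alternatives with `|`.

S -> + | X1 Y1 | X3 B; B -> X2 X2 | S Y2 | X1 Y3; X1 -> (; X2 -> +; X3 -> id; Y1 -> S X2; Y2 -> B X3; Y3 -> B Y4; Y4 -> B S

Introduce a nonterminal for each terminal appearing in a rule of length ≥ 2: X1 → (, X2 → +, X3 → id.
Binarize each right-hand side of length ≥ 3 by chaining fresh nonterminals (Y1, Y2, …): affected rules were S → X1 S X2; B → S B X3; B → X1 B B S.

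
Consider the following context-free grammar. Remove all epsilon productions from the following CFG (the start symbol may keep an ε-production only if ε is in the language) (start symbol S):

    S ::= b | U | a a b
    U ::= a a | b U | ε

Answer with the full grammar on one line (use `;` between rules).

Nullable nonterminals: {S, U}.
ε ∈ L(G) since S is nullable, so keep S → ε.
Add the nullable-subset variants: U → b U gives b U | b.

S ::= b | U | a a b | ε; U ::= a a | b U | b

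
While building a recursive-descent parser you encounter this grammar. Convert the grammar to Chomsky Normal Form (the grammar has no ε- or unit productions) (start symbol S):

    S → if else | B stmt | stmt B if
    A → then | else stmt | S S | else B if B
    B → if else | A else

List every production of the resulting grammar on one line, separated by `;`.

Introduce a nonterminal for each terminal appearing in a rule of length ≥ 2: X1 → if, X2 → else, X3 → stmt.
Binarize each right-hand side of length ≥ 3 by chaining fresh nonterminals (Y1, Y2, …): affected rules were S → X3 B X1; A → X2 B X1 B.

S → X1 X2 | B X3 | X3 Y1; A → then | X2 X3 | S S | X2 Y2; B → X1 X2 | A X2; X1 → if; X2 → else; X3 → stmt; Y1 → B X1; Y2 → B Y3; Y3 → X1 B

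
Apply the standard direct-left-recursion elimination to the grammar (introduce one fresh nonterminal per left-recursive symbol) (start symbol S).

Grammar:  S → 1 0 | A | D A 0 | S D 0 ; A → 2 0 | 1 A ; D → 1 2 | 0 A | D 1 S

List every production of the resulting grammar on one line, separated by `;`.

S, D are directly left-recursive.
For S: α = {D 0}, β = {1 0, A, D A 0}. Rewrite as S → β S' and S' → α S' | ε.
For D: α = {1 S}, β = {1 2, 0 A}. Rewrite as D → β D' and D' → α D' | ε.

S → 1 0 S' | A S' | D A 0 S'; A → 2 0 | 1 A; D → 1 2 D' | 0 A D'; S' → D 0 S' | eps; D' → 1 S D' | eps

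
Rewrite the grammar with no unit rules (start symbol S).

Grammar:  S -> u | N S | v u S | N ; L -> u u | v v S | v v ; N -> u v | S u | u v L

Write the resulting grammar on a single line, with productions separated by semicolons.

Unit pairs: S ⇒* {N}.
Replace each nonterminal's rules with the union of the non-unit rules of every nonterminal it unit-derives.

S -> u | N S | v u S | u v | S u | u v L; L -> u u | v v S | v v; N -> u v | S u | u v L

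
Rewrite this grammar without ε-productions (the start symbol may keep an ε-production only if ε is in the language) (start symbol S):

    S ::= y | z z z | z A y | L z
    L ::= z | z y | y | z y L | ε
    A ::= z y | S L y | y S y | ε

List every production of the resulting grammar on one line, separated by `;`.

Nullable set = {A, L}.
ε ∉ L(G), so no ε-production is kept.
Add the nullable-subset variants: S → z A y gives z A y | z y. S → L z gives L z | z. A → S L y gives S L y | S y.

S ::= y | z z z | z A y | z y | L z | z; L ::= z | z y | y | z y L; A ::= z y | S L y | S y | y S y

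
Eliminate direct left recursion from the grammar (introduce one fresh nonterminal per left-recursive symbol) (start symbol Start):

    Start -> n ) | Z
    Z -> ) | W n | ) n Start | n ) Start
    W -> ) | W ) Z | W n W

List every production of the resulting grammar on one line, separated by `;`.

W is directly left-recursive.
For W: α = {) Z, n W}, β = {)}. Rewrite as W → β W1 and W1 → α W1 | ε.

Start -> n ) | Z; Z -> ) | W n | ) n Start | n ) Start; W -> ) W1; W1 -> ) Z W1 | n W W1 | eps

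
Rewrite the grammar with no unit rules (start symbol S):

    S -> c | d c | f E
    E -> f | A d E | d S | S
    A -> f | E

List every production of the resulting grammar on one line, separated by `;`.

Unit pairs: A ⇒* {E, S}; E ⇒* {S}.
For every A with A ⇒* B via unit rules, add B's non-unit alternatives to A; then delete every rule of the form X → Y.

S -> c | d c | f E; E -> f | A d E | d S | c | d c | f E; A -> f | A d E | d S | c | d c | f E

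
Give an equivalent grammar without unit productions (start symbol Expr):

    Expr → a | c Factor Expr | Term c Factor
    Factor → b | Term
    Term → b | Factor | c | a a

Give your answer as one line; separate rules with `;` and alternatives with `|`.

Expr → a | c Factor Expr | Term c Factor; Factor → b | c | a a; Term → b | c | a a

Unit pairs: Factor ⇒* {Term}; Term ⇒* {Factor}.
For each unit pair (A, B), copy every non-unit production of B to A, then drop all unit productions.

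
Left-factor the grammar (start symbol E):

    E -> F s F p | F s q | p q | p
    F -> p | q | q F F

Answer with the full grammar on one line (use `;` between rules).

E has alternatives sharing prefix 'F s': factor to E → F s E' with E' → F p | q.
E has alternatives sharing prefix 'p': factor to E → p E'' with E'' → q | ε.
F has alternatives sharing prefix 'q': factor to F → q F' with F' → ε | F F.

E -> F s E' | p E''; F -> p | q F'; E' -> F p | q; E'' -> q | ε; F' -> ε | F F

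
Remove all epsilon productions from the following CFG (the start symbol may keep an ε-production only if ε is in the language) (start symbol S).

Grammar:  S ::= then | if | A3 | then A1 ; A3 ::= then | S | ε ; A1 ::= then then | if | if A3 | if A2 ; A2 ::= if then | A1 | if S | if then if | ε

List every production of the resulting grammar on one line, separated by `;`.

S ::= then | if | A3 | then A1 | ε; A3 ::= then | S; A1 ::= then then | if | if A3 | if A2; A2 ::= if then | A1 | if S | if | if then if

The nullable symbols are {A2, A3, S}.
ε ∈ L(G) since S is nullable, so keep S → ε.
Add the nullable-subset variants: A2 → if S gives if S | if.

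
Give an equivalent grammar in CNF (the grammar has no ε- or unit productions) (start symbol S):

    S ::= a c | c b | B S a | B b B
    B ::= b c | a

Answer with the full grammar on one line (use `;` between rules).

Introduce a nonterminal for each terminal appearing in a rule of length ≥ 2: X1 → a, X2 → c, X3 → b.
Binarize each right-hand side of length ≥ 3 by chaining fresh nonterminals (Y1, Y2, …): affected rules were S → B S X1; S → B X3 B.

S ::= X1 X2 | X2 X3 | B Y1 | B Y2; B ::= X3 X2 | a; X1 ::= a; X2 ::= c; X3 ::= b; Y1 ::= S X1; Y2 ::= X3 B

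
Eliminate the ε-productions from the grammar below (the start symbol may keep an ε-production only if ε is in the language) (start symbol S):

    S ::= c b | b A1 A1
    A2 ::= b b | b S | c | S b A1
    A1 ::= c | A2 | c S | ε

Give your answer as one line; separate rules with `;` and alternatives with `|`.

Nullable nonterminals: {A1}.
ε ∉ L(G), so no ε-production is kept.
For each production, add variants omitting each subset of nullable occurrences: S → b A1 A1 gives b A1 A1 | b A1 | b. A2 → S b A1 gives S b A1 | S b.

S ::= c b | b A1 A1 | b A1 | b; A2 ::= b b | b S | c | S b A1 | S b; A1 ::= c | A2 | c S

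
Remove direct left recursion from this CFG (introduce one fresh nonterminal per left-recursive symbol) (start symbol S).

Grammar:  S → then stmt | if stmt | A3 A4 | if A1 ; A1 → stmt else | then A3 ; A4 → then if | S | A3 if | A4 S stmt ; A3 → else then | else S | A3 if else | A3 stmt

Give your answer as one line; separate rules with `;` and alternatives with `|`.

A4, A3 are directly left-recursive.
For A4: α = {S stmt}, β = {then if, S, A3 if}. Rewrite as A4 → β A4' and A4' → α A4' | ε.
For A3: α = {if else, stmt}, β = {else then, else S}. Rewrite as A3 → β A3' and A3' → α A3' | ε.

S → then stmt | if stmt | A3 A4 | if A1; A1 → stmt else | then A3; A4 → then if A4' | S A4' | A3 if A4'; A3 → else then A3' | else S A3'; A4' → S stmt A4' | ε; A3' → if else A3' | stmt A3' | ε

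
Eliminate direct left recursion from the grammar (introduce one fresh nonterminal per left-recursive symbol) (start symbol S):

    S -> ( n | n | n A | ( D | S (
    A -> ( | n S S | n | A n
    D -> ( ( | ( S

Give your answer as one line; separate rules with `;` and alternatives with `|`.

S, A are directly left-recursive.
For S: α = {(}, β = {( n, n, n A, ( D}. Rewrite as S → β S' and S' → α S' | ε.
For A: α = {n}, β = {(, n S S, n}. Rewrite as A → β A' and A' → α A' | ε.

S -> ( n S' | n S' | n A S' | ( D S'; A -> ( A' | n S S A' | n A'; D -> ( ( | ( S; S' -> ( S' | ε; A' -> n A' | ε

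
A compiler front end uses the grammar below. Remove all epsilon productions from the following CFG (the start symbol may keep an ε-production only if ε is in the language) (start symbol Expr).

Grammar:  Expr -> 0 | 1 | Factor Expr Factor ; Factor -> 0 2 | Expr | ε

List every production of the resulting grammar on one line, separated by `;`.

Expr -> 0 | 1 | Factor Expr Factor | Factor Expr | Expr Factor; Factor -> 0 2 | Expr

Nullable set = {Factor}.
ε ∉ L(G), so no ε-production is kept.
For each production, add variants omitting each subset of nullable occurrences: Expr → Factor Expr Factor gives Factor Expr Factor | Factor Expr | Expr Factor.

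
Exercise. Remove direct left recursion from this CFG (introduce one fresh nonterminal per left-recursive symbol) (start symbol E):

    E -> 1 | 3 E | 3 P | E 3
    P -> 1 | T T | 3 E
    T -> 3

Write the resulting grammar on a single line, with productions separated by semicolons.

E -> 1 E' | 3 E E' | 3 P E'; P -> 1 | T T | 3 E; T -> 3; E' -> 3 E' | ε

Left recursion appears on E.
For E: α = {3}, β = {1, 3 E, 3 P}. Rewrite as E → β E' and E' → α E' | ε.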